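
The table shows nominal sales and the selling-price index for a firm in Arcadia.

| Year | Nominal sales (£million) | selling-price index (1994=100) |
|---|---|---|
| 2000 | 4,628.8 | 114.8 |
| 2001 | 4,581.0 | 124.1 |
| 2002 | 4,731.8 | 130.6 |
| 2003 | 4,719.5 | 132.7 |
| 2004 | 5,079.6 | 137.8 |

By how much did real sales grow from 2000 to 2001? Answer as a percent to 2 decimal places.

Real sales 2000 = 4628.8/1.148 = 4032.06.
Real sales 2001 = 4581.0/1.241 = 3691.38.
Change = 3691.38/4032.06 − 1 = -0.0845.

-8.45%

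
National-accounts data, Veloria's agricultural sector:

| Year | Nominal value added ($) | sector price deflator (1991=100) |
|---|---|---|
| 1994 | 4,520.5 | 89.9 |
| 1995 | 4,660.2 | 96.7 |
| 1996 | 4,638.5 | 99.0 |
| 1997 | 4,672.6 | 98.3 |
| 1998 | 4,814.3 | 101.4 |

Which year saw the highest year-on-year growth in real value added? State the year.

1997

1995: real = 4660.2/0.967 = 4819.23; growth vs 1994 (5028.36) = -4.16%.
1996: real = 4638.5/0.990 = 4685.35; growth vs 1995 (4819.23) = -2.78%.
1997: real = 4672.6/0.983 = 4753.41; growth vs 1996 (4685.35) = 1.45%.
1998: real = 4814.3/1.014 = 4747.83; growth vs 1997 (4753.41) = -0.12%.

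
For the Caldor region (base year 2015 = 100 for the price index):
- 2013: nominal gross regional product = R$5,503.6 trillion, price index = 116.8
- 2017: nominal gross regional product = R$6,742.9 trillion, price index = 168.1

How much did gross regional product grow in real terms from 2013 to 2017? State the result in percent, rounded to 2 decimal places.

Deflate each year: 2013 → 5503.6/1.168 = 4711.99; 2017 → 6742.9/1.681 = 4011.24.
So real gross regional product changed by 4011.24/4711.99 − 1 = -0.1487, i.e. -14.87%.

-14.87%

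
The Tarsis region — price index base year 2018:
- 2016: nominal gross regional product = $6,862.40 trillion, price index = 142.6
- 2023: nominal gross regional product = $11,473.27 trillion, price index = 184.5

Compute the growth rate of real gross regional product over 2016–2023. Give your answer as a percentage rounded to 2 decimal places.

29.22%

Deflate each year: 2016 → 6862.40/1.426 = 4812.34; 2023 → 11473.27/1.845 = 6218.57.
So real gross regional product changed by 6218.57/4812.34 − 1 = 0.2922, i.e. 29.22%.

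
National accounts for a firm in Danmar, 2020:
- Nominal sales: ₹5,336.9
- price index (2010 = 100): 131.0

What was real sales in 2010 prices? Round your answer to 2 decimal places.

₹4,073.97

Real sales = Nominal / (price index/100) = 5336.9 / 1.310 = 4073.97.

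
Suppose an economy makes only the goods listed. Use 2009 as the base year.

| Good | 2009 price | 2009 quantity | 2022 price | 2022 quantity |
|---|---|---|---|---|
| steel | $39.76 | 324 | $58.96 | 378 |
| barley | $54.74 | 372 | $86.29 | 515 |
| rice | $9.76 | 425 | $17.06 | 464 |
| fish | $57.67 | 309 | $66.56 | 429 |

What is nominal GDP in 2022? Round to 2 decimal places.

Nominal GDP 2022 = Σ (p_2022 × q_2022) = 58.96·378 + 86.29·515 + 17.06·464 + 66.56·429 = 103196.31.

$103196.31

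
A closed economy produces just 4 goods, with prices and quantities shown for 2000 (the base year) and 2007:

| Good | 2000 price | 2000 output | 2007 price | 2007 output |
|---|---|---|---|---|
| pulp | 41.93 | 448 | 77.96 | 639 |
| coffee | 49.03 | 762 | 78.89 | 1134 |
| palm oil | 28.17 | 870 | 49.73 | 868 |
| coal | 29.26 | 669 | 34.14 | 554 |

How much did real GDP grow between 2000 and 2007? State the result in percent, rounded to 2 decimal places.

Real GDP 2000 = Nominal GDP 2000 = 41.93·448 + 49.03·762 + 28.17·870 + 29.26·669 = 100228.34.
Real GDP 2007 (at 2000 prices) = 41.93·639 + 49.03·1134 + 28.17·868 + 29.26·554 = 123054.89.
Real growth = 123054.89/100228.34 − 1 = 0.2277.

22.77%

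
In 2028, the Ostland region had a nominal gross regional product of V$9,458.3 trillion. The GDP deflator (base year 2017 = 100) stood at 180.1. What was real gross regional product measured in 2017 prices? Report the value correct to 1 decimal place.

V$5,251.7 trillion

Real gross regional product = Nominal / (GDP deflator/100) = 9458.3 / 1.801 = 5251.69.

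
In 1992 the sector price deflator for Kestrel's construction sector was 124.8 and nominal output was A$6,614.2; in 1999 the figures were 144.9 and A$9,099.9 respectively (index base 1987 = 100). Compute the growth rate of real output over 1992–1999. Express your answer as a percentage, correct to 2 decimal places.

18.50%

Real output 1992 = 6614.2 / 1.248 = 5299.84.
Real output 1999 = 9099.9 / 1.449 = 6280.12.
Real growth = 6280.12 / 5299.84 − 1 = 0.1850.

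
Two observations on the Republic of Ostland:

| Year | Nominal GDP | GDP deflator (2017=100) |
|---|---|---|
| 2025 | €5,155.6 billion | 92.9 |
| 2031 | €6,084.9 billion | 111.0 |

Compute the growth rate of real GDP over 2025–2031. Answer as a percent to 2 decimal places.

-1.22%

Deflate each year: 2025 → 5155.6/0.929 = 5549.62; 2031 → 6084.9/1.110 = 5481.89.
So real GDP changed by 5481.89/5549.62 − 1 = -0.0122, i.e. -1.22%.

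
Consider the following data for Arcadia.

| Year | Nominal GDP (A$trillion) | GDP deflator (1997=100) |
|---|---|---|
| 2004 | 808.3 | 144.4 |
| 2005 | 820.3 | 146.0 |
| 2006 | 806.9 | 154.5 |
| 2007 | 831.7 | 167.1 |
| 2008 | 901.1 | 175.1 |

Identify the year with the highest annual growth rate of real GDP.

2008

2005: real = 820.3/1.460 = 561.85; growth vs 2004 (559.76) = 0.37%.
2006: real = 806.9/1.545 = 522.27; growth vs 2005 (561.85) = -7.04%.
2007: real = 831.7/1.671 = 497.73; growth vs 2006 (522.27) = -4.70%.
2008: real = 901.1/1.751 = 514.62; growth vs 2007 (497.73) = 3.39%.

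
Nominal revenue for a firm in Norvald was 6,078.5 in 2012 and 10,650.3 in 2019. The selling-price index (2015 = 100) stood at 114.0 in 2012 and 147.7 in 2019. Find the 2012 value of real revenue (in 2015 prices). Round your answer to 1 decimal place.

5,332.0

Real revenue = Nominal / (selling-price index/100) = 6078.5 / 1.140 = 5332.02.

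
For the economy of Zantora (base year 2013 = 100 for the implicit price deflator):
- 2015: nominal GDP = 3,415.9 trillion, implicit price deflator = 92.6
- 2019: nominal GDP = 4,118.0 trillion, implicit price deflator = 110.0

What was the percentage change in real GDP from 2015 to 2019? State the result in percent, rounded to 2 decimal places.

1.48%

Deflate each year: 2015 → 3415.9/0.926 = 3688.88; 2019 → 4118.0/1.100 = 3743.64.
So real GDP changed by 3743.64/3688.88 − 1 = 0.0148, i.e. 1.48%.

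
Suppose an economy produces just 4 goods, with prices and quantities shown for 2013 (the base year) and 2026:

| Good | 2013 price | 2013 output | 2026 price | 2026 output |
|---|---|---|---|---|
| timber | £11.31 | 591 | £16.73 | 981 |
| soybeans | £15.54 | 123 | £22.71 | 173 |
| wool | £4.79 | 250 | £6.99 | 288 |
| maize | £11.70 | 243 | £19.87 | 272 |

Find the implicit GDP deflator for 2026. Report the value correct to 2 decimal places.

151.31

Nominal GDP 2026 = 16.73·981 + 22.71·173 + 6.99·288 + 19.87·272 = 27758.72.
Real GDP 2026 (at 2013 prices) = 11.31·981 + 15.54·173 + 4.79·288 + 11.70·272 = 18345.45.
Deflator = Nominal/Real × 100 = 27758.72/18345.45 × 100 = 151.311.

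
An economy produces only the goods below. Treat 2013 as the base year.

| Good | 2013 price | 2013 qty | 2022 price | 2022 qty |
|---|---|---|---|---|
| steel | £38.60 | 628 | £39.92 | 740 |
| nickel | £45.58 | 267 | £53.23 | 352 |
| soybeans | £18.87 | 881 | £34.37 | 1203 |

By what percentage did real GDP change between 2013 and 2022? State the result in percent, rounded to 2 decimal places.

Real GDP 2013 = Nominal GDP 2013 = 38.60·628 + 45.58·267 + 18.87·881 = 53035.13.
Real GDP 2022 (at 2013 prices) = 38.60·740 + 45.58·352 + 18.87·1203 = 67308.77.
Real growth = 67308.77/53035.13 − 1 = 0.2691.

26.91%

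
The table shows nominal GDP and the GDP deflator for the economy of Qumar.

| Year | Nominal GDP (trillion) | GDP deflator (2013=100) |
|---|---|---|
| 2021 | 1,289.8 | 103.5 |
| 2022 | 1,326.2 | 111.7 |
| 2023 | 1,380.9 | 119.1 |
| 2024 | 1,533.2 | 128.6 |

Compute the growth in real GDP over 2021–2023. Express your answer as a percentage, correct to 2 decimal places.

-6.96%

Real GDP 2021 = 1289.8/1.035 = 1246.18.
Real GDP 2023 = 1380.9/1.191 = 1159.45.
Change = 1159.45/1246.18 − 1 = -0.0696.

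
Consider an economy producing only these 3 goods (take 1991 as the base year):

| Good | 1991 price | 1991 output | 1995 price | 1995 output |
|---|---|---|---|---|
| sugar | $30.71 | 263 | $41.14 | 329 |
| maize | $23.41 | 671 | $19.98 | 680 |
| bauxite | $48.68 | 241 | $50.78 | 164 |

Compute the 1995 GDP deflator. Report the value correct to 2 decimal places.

104.24

Nominal GDP 1995 = 41.14·329 + 19.98·680 + 50.78·164 = 35449.38.
Real GDP 1995 (at 1991 prices) = 30.71·329 + 23.41·680 + 48.68·164 = 34005.91.
Deflator = Nominal/Real × 100 = 35449.38/34005.91 × 100 = 104.245.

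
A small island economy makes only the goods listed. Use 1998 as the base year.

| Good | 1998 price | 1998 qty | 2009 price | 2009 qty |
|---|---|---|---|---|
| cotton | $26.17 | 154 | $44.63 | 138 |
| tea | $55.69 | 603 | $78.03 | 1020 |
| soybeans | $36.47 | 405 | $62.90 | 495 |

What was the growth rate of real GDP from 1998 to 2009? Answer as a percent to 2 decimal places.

Real GDP 1998 = Nominal GDP 1998 = 26.17·154 + 55.69·603 + 36.47·405 = 52381.60.
Real GDP 2009 (at 1998 prices) = 26.17·138 + 55.69·1020 + 36.47·495 = 78467.91.
Real growth = 78467.91/52381.60 − 1 = 0.4980.

49.80%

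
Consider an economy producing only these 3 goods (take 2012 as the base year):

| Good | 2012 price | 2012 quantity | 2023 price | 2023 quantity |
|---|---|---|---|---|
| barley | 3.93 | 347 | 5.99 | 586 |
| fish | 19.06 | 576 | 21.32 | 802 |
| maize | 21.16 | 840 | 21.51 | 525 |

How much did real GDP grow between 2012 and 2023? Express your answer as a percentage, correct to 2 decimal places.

-4.71%

Real GDP 2012 = Nominal GDP 2012 = 3.93·347 + 19.06·576 + 21.16·840 = 30116.67.
Real GDP 2023 (at 2012 prices) = 3.93·586 + 19.06·802 + 21.16·525 = 28698.10.
Real growth = 28698.10/30116.67 − 1 = -0.0471.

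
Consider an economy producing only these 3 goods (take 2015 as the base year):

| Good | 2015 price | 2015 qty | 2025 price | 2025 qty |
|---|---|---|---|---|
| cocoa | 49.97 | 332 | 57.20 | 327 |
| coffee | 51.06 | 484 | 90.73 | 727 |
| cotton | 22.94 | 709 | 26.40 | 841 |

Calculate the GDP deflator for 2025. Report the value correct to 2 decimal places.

146.89

Nominal GDP 2025 = 57.20·327 + 90.73·727 + 26.40·841 = 106867.51.
Real GDP 2025 (at 2015 prices) = 49.97·327 + 51.06·727 + 22.94·841 = 72753.35.
Deflator = Nominal/Real × 100 = 106867.51/72753.35 × 100 = 146.890.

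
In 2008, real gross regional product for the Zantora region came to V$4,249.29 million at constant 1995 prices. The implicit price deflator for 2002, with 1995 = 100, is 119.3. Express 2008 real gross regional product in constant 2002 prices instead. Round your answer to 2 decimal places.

V$5,069.40 million

Real gross regional product in 2002 prices = Real gross regional product in 1995 prices × (P_2002/P_1995) = 4249.29 × 1.193 = 5069.40.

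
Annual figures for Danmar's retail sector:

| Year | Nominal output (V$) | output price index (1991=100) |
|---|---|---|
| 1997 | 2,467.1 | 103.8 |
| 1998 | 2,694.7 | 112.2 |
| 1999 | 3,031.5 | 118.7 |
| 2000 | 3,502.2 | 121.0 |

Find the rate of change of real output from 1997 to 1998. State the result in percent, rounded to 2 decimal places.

Real output 1997 = 2467.1/1.038 = 2376.78.
Real output 1998 = 2694.7/1.122 = 2401.69.
Change = 2401.69/2376.78 − 1 = 0.0105.

1.05%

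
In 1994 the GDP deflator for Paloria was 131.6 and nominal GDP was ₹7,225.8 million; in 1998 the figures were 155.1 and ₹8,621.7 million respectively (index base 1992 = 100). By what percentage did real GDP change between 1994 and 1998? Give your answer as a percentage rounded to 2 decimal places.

Real GDP 1994 = 7225.8 / 1.316 = 5490.73.
Real GDP 1998 = 8621.7 / 1.551 = 5558.80.
Real growth = 5558.80 / 5490.73 − 1 = 0.0124.

1.24%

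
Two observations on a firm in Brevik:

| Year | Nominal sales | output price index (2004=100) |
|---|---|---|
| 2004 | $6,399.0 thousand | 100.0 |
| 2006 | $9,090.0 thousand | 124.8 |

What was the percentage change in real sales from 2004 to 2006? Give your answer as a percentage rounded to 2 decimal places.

Real sales 2004 = 6399.0 / 1.000 = 6399.00.
Real sales 2006 = 9090.0 / 1.248 = 7283.65.
Real growth = 7283.65 / 6399.00 − 1 = 0.1382.

13.82%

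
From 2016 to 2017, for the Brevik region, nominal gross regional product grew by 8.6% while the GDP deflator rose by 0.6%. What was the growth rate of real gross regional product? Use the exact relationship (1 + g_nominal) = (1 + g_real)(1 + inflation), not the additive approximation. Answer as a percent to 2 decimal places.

7.95%

(1 + g_nom) = (1 + g_real)(1 + π), so g_real = 1.0860 / 1.0060 − 1 = 0.07952.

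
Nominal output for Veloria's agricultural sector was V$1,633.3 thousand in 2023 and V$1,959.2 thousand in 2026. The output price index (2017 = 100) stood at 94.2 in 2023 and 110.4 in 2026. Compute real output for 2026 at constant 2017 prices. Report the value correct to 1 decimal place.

Real output = Nominal / (output price index/100) = 1959.2 / 1.104 = 1774.64.

V$1,774.6 thousand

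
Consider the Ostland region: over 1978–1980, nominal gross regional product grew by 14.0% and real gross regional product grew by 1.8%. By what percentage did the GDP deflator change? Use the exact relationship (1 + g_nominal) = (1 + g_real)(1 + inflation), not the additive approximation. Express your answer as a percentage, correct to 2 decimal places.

11.98%

(1 + g_nom) = (1 + g_real)(1 + π), so π = 1.1400 / 1.0180 − 1 = 0.11984.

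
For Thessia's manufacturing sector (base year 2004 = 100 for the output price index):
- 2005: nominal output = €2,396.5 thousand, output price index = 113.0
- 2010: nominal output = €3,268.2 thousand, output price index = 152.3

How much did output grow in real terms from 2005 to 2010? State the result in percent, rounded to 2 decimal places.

Deflate each year: 2005 → 2396.5/1.130 = 2120.80; 2010 → 3268.2/1.523 = 2145.90.
So real output changed by 2145.90/2120.80 − 1 = 0.0118, i.e. 1.18%.

1.18%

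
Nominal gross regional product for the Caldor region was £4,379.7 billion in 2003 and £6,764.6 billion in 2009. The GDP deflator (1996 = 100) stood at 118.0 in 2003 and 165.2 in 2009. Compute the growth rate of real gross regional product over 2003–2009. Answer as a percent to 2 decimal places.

10.32%

Real gross regional product 2003 = 4379.7 / 1.180 = 3711.61.
Real gross regional product 2009 = 6764.6 / 1.652 = 4094.79.
Real growth = 4094.79 / 3711.61 − 1 = 0.1032.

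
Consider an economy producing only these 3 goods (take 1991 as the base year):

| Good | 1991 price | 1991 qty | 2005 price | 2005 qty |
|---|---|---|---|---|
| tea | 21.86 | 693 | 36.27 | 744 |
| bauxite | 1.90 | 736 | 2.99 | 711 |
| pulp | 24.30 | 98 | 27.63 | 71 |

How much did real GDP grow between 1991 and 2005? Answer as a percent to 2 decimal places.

2.17%

Real GDP 1991 = Nominal GDP 1991 = 21.86·693 + 1.90·736 + 24.30·98 = 18928.78.
Real GDP 2005 (at 1991 prices) = 21.86·744 + 1.90·711 + 24.30·71 = 19340.04.
Real growth = 19340.04/18928.78 − 1 = 0.0217.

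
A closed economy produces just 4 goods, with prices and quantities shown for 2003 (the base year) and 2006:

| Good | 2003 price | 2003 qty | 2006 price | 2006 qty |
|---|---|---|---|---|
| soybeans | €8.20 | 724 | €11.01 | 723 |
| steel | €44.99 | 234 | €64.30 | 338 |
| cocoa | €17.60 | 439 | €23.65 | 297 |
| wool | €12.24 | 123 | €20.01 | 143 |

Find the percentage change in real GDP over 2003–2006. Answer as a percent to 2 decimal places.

9.40%

Real GDP 2003 = Nominal GDP 2003 = 8.20·724 + 44.99·234 + 17.60·439 + 12.24·123 = 25696.38.
Real GDP 2006 (at 2003 prices) = 8.20·723 + 44.99·338 + 17.60·297 + 12.24·143 = 28112.74.
Real growth = 28112.74/25696.38 − 1 = 0.0940.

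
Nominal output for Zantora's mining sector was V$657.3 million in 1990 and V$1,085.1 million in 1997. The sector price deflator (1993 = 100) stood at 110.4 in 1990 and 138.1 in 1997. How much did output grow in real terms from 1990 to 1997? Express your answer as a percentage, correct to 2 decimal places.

Real output 1990 = 657.3 / 1.104 = 595.38.
Real output 1997 = 1085.1 / 1.381 = 785.73.
Real growth = 785.73 / 595.38 − 1 = 0.3197.

31.97%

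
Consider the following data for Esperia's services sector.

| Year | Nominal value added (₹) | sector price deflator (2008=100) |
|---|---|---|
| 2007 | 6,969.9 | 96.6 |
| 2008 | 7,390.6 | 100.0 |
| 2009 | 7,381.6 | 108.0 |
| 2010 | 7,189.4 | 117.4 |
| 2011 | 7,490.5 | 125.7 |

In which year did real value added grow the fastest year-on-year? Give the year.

2008

2008: real = 7390.6/1.000 = 7390.60; growth vs 2007 (7215.22) = 2.43%.
2009: real = 7381.6/1.080 = 6834.81; growth vs 2008 (7390.60) = -7.52%.
2010: real = 7189.4/1.174 = 6123.85; growth vs 2009 (6834.81) = -10.40%.
2011: real = 7490.5/1.257 = 5959.03; growth vs 2010 (6123.85) = -2.69%.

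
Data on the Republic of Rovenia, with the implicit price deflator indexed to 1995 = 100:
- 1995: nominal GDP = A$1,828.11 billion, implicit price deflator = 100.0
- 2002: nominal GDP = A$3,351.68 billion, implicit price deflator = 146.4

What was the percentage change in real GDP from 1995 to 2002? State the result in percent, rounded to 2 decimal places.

25.23%

Real GDP 1995 = 1828.11 / 1.000 = 1828.11.
Real GDP 2002 = 3351.68 / 1.464 = 2289.40.
Real growth = 2289.40 / 1828.11 − 1 = 0.2523.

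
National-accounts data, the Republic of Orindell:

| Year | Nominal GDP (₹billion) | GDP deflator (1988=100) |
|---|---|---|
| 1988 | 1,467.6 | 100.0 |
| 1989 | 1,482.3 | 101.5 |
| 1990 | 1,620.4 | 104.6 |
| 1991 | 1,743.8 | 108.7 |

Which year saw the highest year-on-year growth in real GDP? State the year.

1989: real = 1482.3/1.015 = 1460.39; growth vs 1988 (1467.60) = -0.49%.
1990: real = 1620.4/1.046 = 1549.14; growth vs 1989 (1460.39) = 6.08%.
1991: real = 1743.8/1.087 = 1604.23; growth vs 1990 (1549.14) = 3.56%.

1990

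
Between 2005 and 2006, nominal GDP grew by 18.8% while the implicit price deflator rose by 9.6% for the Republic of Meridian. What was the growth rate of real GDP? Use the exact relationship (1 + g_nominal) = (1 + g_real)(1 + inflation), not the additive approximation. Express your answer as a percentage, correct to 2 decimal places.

(1 + g_nom) = (1 + g_real)(1 + π), so g_real = 1.1880 / 1.0960 − 1 = 0.08394.

8.39%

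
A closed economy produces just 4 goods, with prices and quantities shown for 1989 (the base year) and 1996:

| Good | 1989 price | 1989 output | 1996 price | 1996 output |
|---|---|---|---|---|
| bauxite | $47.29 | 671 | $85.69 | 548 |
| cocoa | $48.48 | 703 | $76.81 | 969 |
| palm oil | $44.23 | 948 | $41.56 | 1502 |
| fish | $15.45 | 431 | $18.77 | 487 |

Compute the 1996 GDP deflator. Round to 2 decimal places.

131.39

Nominal GDP 1996 = 85.69·548 + 76.81·969 + 41.56·1502 + 18.77·487 = 192951.12.
Real GDP 1996 (at 1989 prices) = 47.29·548 + 48.48·969 + 44.23·1502 + 15.45·487 = 146849.65.
Deflator = Nominal/Real × 100 = 192951.12/146849.65 × 100 = 131.394.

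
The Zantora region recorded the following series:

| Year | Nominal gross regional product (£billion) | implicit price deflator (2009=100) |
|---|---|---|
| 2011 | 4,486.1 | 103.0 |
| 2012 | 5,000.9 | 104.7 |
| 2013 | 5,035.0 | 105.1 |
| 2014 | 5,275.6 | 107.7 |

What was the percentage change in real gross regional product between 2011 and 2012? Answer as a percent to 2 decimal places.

9.67%

Real gross regional product 2011 = 4486.1/1.030 = 4355.44.
Real gross regional product 2012 = 5000.9/1.047 = 4776.41.
Change = 4776.41/4355.44 − 1 = 0.0967.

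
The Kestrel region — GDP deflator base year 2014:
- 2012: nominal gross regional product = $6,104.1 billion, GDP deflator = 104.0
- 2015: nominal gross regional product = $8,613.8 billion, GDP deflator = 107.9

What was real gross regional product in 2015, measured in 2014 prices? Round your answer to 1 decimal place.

$7,983.1 billion

Real gross regional product = Nominal / (GDP deflator/100) = 8613.8 / 1.079 = 7983.13.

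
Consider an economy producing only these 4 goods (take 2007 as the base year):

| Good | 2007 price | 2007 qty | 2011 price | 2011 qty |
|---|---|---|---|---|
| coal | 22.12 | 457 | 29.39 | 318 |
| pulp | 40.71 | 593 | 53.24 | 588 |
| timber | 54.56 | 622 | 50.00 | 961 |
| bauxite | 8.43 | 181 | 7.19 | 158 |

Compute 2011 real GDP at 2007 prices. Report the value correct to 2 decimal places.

84735.74

Real GDP 2011 = Σ (p_2007 × q_2011) = 22.12·318 + 40.71·588 + 54.56·961 + 8.43·158 = 84735.74.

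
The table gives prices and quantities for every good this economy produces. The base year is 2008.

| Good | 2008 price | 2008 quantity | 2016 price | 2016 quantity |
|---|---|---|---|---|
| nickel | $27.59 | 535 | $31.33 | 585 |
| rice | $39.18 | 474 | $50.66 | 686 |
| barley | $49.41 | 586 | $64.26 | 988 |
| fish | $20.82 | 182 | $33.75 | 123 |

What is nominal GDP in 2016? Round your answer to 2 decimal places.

Nominal GDP 2016 = Σ (p_2016 × q_2016) = 31.33·585 + 50.66·686 + 64.26·988 + 33.75·123 = 120720.94.

$120720.94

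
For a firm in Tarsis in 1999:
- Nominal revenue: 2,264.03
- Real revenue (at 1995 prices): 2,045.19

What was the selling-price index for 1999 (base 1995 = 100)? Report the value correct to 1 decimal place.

selling-price index = (Nominal / Real) × 100 = 2264.03 / 2045.19 × 100 = 110.70.

110.7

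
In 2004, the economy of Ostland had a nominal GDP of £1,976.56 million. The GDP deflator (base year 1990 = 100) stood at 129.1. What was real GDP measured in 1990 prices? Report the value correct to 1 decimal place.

£1,531.0 million

Real GDP = Nominal / (GDP deflator/100) = 1976.56 / 1.291 = 1531.03.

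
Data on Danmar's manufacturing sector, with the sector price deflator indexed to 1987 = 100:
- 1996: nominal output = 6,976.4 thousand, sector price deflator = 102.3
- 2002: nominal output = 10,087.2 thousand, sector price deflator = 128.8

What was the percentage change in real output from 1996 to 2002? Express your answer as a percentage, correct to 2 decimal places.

Real output 1996 = 6976.4 / 1.023 = 6819.55.
Real output 2002 = 10087.2 / 1.288 = 7831.68.
Real growth = 7831.68 / 6819.55 − 1 = 0.1484.

14.84%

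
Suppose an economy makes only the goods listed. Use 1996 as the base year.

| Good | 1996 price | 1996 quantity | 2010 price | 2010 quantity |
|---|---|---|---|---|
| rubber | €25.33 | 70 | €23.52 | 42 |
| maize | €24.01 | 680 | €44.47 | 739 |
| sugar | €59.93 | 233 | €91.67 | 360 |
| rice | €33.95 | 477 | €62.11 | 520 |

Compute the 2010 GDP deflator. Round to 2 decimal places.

170.84

Nominal GDP 2010 = 23.52·42 + 44.47·739 + 91.67·360 + 62.11·520 = 99149.57.
Real GDP 2010 (at 1996 prices) = 25.33·42 + 24.01·739 + 59.93·360 + 33.95·520 = 58036.05.
Deflator = Nominal/Real × 100 = 99149.57/58036.05 × 100 = 170.841.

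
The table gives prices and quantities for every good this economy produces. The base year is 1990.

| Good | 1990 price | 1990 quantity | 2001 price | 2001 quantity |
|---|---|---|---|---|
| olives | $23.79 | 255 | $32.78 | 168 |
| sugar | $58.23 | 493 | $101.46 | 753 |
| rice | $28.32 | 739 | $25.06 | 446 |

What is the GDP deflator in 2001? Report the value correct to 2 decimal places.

153.92

Nominal GDP 2001 = 32.78·168 + 101.46·753 + 25.06·446 = 93083.18.
Real GDP 2001 (at 1990 prices) = 23.79·168 + 58.23·753 + 28.32·446 = 60474.63.
Deflator = Nominal/Real × 100 = 93083.18/60474.63 × 100 = 153.921.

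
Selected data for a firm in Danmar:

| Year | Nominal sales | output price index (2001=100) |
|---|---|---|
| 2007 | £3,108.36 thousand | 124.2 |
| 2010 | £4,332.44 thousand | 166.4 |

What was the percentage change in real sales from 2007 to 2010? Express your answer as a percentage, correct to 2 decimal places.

Real sales 2007 = 3108.36 / 1.242 = 2502.71.
Real sales 2010 = 4332.44 / 1.664 = 2603.63.
Real growth = 2603.63 / 2502.71 − 1 = 0.0403.

4.03%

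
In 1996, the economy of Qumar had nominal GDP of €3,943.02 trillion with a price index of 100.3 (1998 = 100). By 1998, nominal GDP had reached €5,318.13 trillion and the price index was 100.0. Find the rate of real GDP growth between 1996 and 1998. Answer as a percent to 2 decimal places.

35.28%

Deflate each year: 1996 → 3943.02/1.003 = 3931.23; 1998 → 5318.13/1.000 = 5318.13.
So real GDP changed by 5318.13/3931.23 − 1 = 0.3528, i.e. 35.28%.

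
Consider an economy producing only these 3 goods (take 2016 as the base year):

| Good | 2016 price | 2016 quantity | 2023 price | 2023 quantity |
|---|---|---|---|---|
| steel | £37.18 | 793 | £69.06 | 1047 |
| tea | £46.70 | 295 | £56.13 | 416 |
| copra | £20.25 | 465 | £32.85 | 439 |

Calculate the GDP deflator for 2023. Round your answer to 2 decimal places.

Nominal GDP 2023 = 69.06·1047 + 56.13·416 + 32.85·439 = 110077.05.
Real GDP 2023 (at 2016 prices) = 37.18·1047 + 46.70·416 + 20.25·439 = 67244.41.
Deflator = Nominal/Real × 100 = 110077.05/67244.41 × 100 = 163.697.

163.70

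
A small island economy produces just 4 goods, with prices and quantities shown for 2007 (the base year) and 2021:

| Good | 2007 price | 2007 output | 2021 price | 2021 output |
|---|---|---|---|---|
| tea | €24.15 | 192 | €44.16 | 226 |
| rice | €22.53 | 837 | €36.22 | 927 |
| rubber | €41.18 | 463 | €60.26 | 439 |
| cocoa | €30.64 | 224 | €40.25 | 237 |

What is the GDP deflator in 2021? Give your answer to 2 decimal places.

Nominal GDP 2021 = 44.16·226 + 36.22·927 + 60.26·439 + 40.25·237 = 79549.49.
Real GDP 2021 (at 2007 prices) = 24.15·226 + 22.53·927 + 41.18·439 + 30.64·237 = 51682.91.
Deflator = Nominal/Real × 100 = 79549.49/51682.91 × 100 = 153.918.

153.92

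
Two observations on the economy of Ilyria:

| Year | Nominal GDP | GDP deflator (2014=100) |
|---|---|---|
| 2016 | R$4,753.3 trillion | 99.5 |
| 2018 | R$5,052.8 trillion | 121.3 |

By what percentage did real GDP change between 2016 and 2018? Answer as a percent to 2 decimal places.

-12.80%

Deflate each year: 2016 → 4753.3/0.995 = 4777.19; 2018 → 5052.8/1.213 = 4165.54.
So real GDP changed by 4165.54/4777.19 − 1 = -0.1280, i.e. -12.80%.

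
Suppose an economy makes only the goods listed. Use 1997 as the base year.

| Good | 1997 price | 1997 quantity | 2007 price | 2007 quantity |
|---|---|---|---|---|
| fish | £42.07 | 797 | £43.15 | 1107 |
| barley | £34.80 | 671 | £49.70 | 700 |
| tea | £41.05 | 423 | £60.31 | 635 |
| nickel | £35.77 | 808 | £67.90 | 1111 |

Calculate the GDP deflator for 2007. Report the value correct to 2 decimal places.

Nominal GDP 2007 = 43.15·1107 + 49.70·700 + 60.31·635 + 67.90·1111 = 196290.80.
Real GDP 2007 (at 1997 prices) = 42.07·1107 + 34.80·700 + 41.05·635 + 35.77·1111 = 136738.71.
Deflator = Nominal/Real × 100 = 196290.80/136738.71 × 100 = 143.552.

143.55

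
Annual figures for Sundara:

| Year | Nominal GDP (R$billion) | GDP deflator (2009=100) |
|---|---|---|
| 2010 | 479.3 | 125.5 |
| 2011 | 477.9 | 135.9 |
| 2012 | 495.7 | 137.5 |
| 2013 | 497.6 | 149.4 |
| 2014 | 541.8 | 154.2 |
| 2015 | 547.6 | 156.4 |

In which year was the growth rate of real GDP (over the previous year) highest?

2014

2011: real = 477.9/1.359 = 351.66; growth vs 2010 (381.91) = -7.92%.
2012: real = 495.7/1.375 = 360.51; growth vs 2011 (351.66) = 2.52%.
2013: real = 497.6/1.494 = 333.07; growth vs 2012 (360.51) = -7.61%.
2014: real = 541.8/1.542 = 351.36; growth vs 2013 (333.07) = 5.49%.
2015: real = 547.6/1.564 = 350.13; growth vs 2014 (351.36) = -0.35%.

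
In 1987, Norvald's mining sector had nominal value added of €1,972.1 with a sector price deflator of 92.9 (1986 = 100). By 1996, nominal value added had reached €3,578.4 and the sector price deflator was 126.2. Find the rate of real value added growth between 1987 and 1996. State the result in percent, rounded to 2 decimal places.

Real value added 1987 = 1972.1 / 0.929 = 2122.82.
Real value added 1996 = 3578.4 / 1.262 = 2835.50.
Real growth = 2835.50 / 2122.82 − 1 = 0.3357.

33.57%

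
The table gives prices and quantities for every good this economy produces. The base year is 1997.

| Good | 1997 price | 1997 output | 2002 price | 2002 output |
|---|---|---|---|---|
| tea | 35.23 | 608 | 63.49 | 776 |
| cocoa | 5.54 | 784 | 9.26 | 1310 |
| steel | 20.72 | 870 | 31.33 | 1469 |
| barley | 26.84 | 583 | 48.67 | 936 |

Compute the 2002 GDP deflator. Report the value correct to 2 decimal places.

169.68

Nominal GDP 2002 = 63.49·776 + 9.26·1310 + 31.33·1469 + 48.67·936 = 152977.73.
Real GDP 2002 (at 1997 prices) = 35.23·776 + 5.54·1310 + 20.72·1469 + 26.84·936 = 90155.80.
Deflator = Nominal/Real × 100 = 152977.73/90155.80 × 100 = 169.682.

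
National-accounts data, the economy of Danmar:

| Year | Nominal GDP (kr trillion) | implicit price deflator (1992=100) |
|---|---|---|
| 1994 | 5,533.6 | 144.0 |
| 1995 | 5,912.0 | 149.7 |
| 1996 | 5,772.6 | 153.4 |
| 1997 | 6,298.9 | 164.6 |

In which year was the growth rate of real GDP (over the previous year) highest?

1995

1995: real = 5912.0/1.497 = 3949.23; growth vs 1994 (3842.78) = 2.77%.
1996: real = 5772.6/1.534 = 3763.10; growth vs 1995 (3949.23) = -4.71%.
1997: real = 6298.9/1.646 = 3826.79; growth vs 1996 (3763.10) = 1.69%.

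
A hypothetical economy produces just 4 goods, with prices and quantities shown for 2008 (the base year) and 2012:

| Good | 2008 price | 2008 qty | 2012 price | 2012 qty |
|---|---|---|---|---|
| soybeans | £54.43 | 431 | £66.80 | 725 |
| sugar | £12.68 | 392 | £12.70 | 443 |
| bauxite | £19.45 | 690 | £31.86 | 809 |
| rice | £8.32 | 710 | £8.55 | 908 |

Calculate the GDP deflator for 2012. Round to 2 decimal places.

Nominal GDP 2012 = 66.80·725 + 12.70·443 + 31.86·809 + 8.55·908 = 87594.24.
Real GDP 2012 (at 2008 prices) = 54.43·725 + 12.68·443 + 19.45·809 + 8.32·908 = 68368.60.
Deflator = Nominal/Real × 100 = 87594.24/68368.60 × 100 = 128.121.

128.12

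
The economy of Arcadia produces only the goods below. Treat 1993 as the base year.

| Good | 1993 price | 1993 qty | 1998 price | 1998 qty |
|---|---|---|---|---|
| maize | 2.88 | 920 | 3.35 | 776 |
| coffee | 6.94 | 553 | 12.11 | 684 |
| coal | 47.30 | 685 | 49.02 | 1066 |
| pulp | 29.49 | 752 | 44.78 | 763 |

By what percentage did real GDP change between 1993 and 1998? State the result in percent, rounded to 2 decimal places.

30.85%

Real GDP 1993 = Nominal GDP 1993 = 2.88·920 + 6.94·553 + 47.30·685 + 29.49·752 = 61064.40.
Real GDP 1998 (at 1993 prices) = 2.88·776 + 6.94·684 + 47.30·1066 + 29.49·763 = 79904.51.
Real growth = 79904.51/61064.40 − 1 = 0.3085.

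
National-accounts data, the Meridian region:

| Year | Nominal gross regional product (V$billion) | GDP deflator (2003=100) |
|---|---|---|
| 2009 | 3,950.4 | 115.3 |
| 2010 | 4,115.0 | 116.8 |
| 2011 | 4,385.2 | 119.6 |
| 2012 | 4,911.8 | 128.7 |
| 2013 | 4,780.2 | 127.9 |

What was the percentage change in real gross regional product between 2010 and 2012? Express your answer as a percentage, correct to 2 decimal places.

Real gross regional product 2010 = 4115.0/1.168 = 3523.12.
Real gross regional product 2012 = 4911.8/1.287 = 3816.47.
Change = 3816.47/3523.12 − 1 = 0.0833.

8.33%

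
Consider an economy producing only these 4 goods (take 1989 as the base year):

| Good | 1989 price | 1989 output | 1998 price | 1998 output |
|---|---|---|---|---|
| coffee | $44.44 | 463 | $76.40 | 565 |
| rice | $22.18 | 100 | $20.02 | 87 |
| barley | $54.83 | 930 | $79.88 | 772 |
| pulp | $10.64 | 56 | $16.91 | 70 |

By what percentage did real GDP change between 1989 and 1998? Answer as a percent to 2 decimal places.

-5.74%

Real GDP 1989 = Nominal GDP 1989 = 44.44·463 + 22.18·100 + 54.83·930 + 10.64·56 = 74381.46.
Real GDP 1998 (at 1989 prices) = 44.44·565 + 22.18·87 + 54.83·772 + 10.64·70 = 70111.82.
Real growth = 70111.82/74381.46 − 1 = -0.0574.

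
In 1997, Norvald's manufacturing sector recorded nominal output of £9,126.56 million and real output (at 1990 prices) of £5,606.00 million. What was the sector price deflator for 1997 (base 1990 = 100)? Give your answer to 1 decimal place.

162.8

sector price deflator = (Nominal / Real) × 100 = 9126.56 / 5606.00 × 100 = 162.80.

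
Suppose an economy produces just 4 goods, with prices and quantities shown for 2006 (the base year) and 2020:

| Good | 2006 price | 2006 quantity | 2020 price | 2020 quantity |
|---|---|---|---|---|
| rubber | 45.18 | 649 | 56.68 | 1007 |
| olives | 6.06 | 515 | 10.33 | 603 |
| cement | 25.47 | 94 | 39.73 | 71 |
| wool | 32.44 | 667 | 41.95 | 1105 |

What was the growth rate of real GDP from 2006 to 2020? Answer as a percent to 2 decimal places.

Real GDP 2006 = Nominal GDP 2006 = 45.18·649 + 6.06·515 + 25.47·94 + 32.44·667 = 56474.38.
Real GDP 2020 (at 2006 prices) = 45.18·1007 + 6.06·603 + 25.47·71 + 32.44·1105 = 86805.01.
Real growth = 86805.01/56474.38 − 1 = 0.5371.

53.71%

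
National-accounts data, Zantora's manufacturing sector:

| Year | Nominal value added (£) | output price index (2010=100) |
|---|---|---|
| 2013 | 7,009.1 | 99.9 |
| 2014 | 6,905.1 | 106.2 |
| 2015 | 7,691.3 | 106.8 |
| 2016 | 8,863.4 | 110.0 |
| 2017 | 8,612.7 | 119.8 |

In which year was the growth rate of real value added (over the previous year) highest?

2016

2014: real = 6905.1/1.062 = 6501.98; growth vs 2013 (7016.12) = -7.33%.
2015: real = 7691.3/1.068 = 7201.59; growth vs 2014 (6501.98) = 10.76%.
2016: real = 8863.4/1.100 = 8057.64; growth vs 2015 (7201.59) = 11.89%.
2017: real = 8612.7/1.198 = 7189.23; growth vs 2016 (8057.64) = -10.78%.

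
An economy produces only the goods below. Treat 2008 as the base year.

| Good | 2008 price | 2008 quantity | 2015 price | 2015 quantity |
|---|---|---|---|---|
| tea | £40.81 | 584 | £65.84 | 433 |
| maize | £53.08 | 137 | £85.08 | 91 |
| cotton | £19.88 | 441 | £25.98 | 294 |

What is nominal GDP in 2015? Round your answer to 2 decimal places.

Nominal GDP 2015 = Σ (p_2015 × q_2015) = 65.84·433 + 85.08·91 + 25.98·294 = 43889.12.

£43889.12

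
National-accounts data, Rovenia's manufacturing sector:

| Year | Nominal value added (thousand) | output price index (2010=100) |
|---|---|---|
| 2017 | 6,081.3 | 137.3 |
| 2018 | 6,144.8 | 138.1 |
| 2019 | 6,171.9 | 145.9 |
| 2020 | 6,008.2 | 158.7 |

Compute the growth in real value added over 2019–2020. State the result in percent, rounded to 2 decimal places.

Real value added 2019 = 6171.9/1.459 = 4230.23.
Real value added 2020 = 6008.2/1.587 = 3785.89.
Change = 3785.89/4230.23 − 1 = -0.1050.

-10.50%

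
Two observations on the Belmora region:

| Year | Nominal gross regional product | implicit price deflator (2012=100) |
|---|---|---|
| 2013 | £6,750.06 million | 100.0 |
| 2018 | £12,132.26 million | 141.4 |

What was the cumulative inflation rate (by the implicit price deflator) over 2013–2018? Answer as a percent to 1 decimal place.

41.4%

Price-level change = 141.4 / 100.0 − 1 = 0.4140.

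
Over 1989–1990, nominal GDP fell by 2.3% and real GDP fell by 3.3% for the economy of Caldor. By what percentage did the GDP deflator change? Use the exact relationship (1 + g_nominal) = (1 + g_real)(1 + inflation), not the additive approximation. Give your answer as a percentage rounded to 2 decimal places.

1.03%

(1 + g_nom) = (1 + g_real)(1 + π), so π = 0.9770 / 0.9670 − 1 = 0.01034.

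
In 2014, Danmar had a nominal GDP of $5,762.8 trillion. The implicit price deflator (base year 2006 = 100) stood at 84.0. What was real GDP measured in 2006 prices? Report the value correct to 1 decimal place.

$6,860.5 trillion

Real GDP = Nominal / (implicit price deflator/100) = 5762.8 / 0.840 = 6860.48.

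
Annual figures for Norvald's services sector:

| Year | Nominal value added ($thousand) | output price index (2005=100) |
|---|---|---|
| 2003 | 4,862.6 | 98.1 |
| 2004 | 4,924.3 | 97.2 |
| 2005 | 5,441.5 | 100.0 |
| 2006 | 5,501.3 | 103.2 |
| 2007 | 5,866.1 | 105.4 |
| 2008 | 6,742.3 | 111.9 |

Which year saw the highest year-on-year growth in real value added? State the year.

2008

2004: real = 4924.3/0.972 = 5066.15; growth vs 2003 (4956.78) = 2.21%.
2005: real = 5441.5/1.000 = 5441.50; growth vs 2004 (5066.15) = 7.41%.
2006: real = 5501.3/1.032 = 5330.72; growth vs 2005 (5441.50) = -2.04%.
2007: real = 5866.1/1.054 = 5565.56; growth vs 2006 (5330.72) = 4.41%.
2008: real = 6742.3/1.119 = 6025.29; growth vs 2007 (5565.56) = 8.26%.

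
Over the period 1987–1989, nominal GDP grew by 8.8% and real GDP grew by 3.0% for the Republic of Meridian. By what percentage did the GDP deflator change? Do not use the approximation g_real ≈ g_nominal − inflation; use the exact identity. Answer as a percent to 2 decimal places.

5.63%

(1 + g_nom) = (1 + g_real)(1 + π), so π = 1.0880 / 1.0300 − 1 = 0.05631.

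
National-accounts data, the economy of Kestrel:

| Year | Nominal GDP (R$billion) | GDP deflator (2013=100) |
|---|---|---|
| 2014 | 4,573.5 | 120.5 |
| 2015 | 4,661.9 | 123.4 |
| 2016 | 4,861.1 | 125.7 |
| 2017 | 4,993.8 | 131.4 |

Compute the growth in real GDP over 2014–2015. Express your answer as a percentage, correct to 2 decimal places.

Real GDP 2014 = 4573.5/1.205 = 3795.44.
Real GDP 2015 = 4661.9/1.234 = 3777.88.
Change = 3777.88/3795.44 − 1 = -0.0046.

-0.46%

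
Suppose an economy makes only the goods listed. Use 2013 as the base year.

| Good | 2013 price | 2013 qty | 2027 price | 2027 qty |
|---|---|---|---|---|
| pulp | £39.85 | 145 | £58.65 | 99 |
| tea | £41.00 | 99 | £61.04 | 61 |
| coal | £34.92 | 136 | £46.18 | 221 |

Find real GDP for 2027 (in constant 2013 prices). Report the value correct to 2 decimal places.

£14163.47

Real GDP 2027 = Σ (p_2013 × q_2027) = 39.85·99 + 41.00·61 + 34.92·221 = 14163.47.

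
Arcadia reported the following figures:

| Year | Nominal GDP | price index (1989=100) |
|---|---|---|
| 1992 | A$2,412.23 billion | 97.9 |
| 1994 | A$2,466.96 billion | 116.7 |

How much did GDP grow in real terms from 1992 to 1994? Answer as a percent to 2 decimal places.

Real GDP 1992 = 2412.23 / 0.979 = 2463.97.
Real GDP 1994 = 2466.96 / 1.167 = 2113.93.
Real growth = 2113.93 / 2463.97 − 1 = -0.1421.

-14.21%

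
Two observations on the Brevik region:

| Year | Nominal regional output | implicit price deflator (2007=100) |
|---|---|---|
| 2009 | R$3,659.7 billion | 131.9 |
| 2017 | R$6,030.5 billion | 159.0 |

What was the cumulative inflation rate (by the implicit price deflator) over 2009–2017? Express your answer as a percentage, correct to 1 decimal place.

Price-level change = 159.0 / 131.9 − 1 = 0.2055.

20.5%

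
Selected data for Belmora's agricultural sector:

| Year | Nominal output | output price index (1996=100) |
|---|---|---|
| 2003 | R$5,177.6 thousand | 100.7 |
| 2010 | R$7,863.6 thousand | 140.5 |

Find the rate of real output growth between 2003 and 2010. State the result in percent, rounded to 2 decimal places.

Deflate each year: 2003 → 5177.6/1.007 = 5141.61; 2010 → 7863.6/1.405 = 5596.87.
So real output changed by 5596.87/5141.61 − 1 = 0.0885, i.e. 8.85%.

8.85%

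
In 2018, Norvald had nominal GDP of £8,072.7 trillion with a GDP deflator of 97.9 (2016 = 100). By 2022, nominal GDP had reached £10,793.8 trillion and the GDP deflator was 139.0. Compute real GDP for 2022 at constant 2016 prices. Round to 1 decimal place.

£7,765.3 trillion

Real GDP = Nominal / (GDP deflator/100) = 10793.8 / 1.390 = 7765.32.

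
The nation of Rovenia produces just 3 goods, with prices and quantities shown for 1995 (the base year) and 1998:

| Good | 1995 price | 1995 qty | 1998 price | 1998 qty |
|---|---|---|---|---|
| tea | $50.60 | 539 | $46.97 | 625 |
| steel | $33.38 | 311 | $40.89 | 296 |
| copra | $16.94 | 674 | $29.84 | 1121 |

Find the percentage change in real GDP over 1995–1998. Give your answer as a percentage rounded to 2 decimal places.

Real GDP 1995 = Nominal GDP 1995 = 50.60·539 + 33.38·311 + 16.94·674 = 49072.14.
Real GDP 1998 (at 1995 prices) = 50.60·625 + 33.38·296 + 16.94·1121 = 60495.22.
Real growth = 60495.22/49072.14 − 1 = 0.2328.

23.28%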